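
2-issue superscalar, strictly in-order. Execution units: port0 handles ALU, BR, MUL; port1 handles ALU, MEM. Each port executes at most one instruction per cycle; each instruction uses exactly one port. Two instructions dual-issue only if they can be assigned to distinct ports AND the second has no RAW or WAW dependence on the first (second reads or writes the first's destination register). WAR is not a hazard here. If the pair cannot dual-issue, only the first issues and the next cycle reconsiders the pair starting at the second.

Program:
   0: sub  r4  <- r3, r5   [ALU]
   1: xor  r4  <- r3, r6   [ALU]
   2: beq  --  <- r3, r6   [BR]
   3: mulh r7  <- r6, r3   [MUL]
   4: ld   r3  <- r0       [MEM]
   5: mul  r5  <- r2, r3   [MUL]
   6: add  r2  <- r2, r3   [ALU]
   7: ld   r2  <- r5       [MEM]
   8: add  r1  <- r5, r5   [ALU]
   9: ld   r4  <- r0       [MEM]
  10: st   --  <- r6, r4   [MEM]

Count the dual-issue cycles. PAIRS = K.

[0] i0  sub.ALU  -- WAW r4
[1] i1,i2  xor.ALU beq.BR  -- pair
[2] i3,i4  mulh.MUL ld.MEM  -- pair
[3] i5,i6  mul.MUL add.ALU  -- pair
[4] i7,i8  ld.MEM add.ALU  -- pair
[5] i9  ld.MEM  -- no-port MEM/MEM
[6] i10  st.MEM  -- tail

PAIRS = 4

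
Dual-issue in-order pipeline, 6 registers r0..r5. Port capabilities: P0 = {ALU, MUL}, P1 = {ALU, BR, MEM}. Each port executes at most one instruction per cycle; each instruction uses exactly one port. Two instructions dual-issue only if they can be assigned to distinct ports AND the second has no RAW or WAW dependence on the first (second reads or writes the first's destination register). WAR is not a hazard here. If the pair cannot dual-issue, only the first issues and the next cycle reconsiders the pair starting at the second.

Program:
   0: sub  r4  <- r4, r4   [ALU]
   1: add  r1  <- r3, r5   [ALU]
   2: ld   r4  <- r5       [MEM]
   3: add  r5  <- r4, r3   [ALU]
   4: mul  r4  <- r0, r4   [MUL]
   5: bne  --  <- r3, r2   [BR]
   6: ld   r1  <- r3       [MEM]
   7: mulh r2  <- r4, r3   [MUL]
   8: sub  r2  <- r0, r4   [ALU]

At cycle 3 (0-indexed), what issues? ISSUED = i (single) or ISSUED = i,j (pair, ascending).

ISSUED = 5

t=0 i0,i1:sub add ; dual
t=1 i2:ld ; RAW r4
t=2 i3,i4:add mul ; dual
t=3 i5:bne ; no-port BR/MEM
t=4 i6,i7:ld mulh ; dual
t=5 i8:sub ; tail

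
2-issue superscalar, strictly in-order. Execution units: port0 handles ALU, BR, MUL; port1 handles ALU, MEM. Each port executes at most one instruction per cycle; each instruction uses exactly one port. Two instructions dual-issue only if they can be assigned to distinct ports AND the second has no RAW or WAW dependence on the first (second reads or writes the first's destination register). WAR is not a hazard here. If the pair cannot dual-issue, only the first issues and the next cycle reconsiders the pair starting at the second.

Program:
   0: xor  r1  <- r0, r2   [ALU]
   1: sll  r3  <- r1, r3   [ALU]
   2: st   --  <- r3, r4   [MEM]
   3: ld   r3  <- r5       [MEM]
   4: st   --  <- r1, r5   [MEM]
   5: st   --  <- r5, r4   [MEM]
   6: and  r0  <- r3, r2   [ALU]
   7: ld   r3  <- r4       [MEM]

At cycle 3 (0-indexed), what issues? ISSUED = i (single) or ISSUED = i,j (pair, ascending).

0. xor @i0  | RAW r1
1. sll @i1  | RAW r3
2. st @i2  | no-port MEM/MEM
3. ld @i3  | no-port MEM/MEM
4. st @i4  | no-port MEM/MEM
5. st and @i5/i6  | pair
6. ld @i7  | tail

ISSUED = 3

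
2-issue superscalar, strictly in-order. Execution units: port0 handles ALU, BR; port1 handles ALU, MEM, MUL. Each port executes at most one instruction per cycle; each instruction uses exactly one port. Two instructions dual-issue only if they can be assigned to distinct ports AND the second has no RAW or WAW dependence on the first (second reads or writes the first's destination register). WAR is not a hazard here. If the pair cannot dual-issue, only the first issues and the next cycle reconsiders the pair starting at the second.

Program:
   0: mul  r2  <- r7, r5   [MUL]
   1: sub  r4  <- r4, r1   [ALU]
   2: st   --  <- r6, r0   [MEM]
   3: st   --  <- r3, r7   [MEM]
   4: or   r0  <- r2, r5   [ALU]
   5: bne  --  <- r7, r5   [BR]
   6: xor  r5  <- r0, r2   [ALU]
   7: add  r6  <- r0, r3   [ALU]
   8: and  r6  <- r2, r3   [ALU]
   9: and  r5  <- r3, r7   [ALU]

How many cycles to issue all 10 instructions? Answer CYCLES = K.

CYCLES = 6

t=0 i0,i1:mul+sub ; dual
t=1 i2:st ; no-port MEM/MEM
t=2 i3,i4:st+or ; dual
t=3 i5,i6:bne+xor ; dual
t=4 i7:add ; WAW r6
t=5 i8,i9:and+and ; dual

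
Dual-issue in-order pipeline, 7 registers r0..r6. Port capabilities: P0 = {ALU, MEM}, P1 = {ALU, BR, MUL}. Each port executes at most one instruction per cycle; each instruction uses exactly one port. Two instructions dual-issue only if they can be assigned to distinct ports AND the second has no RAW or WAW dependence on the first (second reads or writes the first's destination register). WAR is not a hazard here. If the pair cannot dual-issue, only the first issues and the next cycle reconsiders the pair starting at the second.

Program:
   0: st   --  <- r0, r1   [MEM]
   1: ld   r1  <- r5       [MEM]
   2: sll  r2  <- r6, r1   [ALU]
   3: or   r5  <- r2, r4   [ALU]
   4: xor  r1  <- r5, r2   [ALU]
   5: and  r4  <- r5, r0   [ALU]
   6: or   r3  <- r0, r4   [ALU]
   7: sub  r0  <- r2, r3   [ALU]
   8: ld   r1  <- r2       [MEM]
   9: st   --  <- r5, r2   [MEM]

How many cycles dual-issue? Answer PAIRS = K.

t=0 i0:st.MEM ; no-port MEM/MEM
t=1 i1:ld.MEM ; RAW r1
t=2 i2:sll.ALU ; RAW r2
t=3 i3:or.ALU ; RAW r5
t=4 i4/i5:xor.ALU and.ALU ; pair
t=5 i6:or.ALU ; RAW r3
t=6 i7/i8:sub.ALU ld.MEM ; pair
t=7 i9:st.MEM ; tail

PAIRS = 2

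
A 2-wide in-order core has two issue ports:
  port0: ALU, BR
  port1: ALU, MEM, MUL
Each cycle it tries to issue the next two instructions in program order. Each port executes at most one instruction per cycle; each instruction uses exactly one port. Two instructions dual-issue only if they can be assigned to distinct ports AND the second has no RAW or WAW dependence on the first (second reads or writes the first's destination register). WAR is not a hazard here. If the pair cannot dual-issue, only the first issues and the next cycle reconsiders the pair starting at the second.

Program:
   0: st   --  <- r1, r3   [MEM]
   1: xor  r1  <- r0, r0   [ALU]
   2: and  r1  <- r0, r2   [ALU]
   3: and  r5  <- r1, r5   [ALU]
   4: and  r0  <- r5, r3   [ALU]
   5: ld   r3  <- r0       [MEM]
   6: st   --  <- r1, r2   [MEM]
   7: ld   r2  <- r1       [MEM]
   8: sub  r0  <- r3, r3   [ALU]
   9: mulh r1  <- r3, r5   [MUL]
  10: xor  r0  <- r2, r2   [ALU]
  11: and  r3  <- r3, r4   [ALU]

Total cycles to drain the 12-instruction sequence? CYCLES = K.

#0 head=0: st xor i0+i1 2-wide
#1 head=2: and i2 RAW r1
#2 head=3: and i3 RAW r5
#3 head=4: and i4 RAW r0
#4 head=5: ld i5 no-port MEM/MEM
#5 head=6: st i6 no-port MEM/MEM
#6 head=7: ld sub i7+i8 2-wide
#7 head=9: mulh xor i9+i10 2-wide
#8 head=11: and i11 tail

CYCLES = 9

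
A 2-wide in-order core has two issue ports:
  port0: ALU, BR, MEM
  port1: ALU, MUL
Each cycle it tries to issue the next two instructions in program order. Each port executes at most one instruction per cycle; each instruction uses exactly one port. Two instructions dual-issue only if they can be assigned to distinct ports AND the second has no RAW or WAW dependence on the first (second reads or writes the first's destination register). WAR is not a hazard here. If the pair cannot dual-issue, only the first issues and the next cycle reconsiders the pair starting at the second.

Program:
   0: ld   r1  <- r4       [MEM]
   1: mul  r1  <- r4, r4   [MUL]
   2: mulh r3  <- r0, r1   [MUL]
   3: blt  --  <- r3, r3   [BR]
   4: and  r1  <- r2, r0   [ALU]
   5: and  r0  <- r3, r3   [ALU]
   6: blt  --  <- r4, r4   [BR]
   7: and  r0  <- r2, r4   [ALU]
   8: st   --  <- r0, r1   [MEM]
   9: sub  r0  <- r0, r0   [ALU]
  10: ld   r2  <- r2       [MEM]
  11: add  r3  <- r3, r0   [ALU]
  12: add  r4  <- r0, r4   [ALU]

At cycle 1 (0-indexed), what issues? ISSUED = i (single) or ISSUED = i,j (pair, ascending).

0. ld.MEM @i0  | WAW r1
1. mul.MUL @i1  | no-port MUL/MUL
2. mulh.MUL @i2  | RAW r3
3. blt.BR/and.ALU @i3&i4  | dual
4. and.ALU/blt.BR @i5&i6  | dual
5. and.ALU @i7  | RAW r0
6. st.MEM/sub.ALU @i8&i9  | dual
7. ld.MEM/add.ALU @i10&i11  | dual
8. add.ALU @i12  | tail

ISSUED = 1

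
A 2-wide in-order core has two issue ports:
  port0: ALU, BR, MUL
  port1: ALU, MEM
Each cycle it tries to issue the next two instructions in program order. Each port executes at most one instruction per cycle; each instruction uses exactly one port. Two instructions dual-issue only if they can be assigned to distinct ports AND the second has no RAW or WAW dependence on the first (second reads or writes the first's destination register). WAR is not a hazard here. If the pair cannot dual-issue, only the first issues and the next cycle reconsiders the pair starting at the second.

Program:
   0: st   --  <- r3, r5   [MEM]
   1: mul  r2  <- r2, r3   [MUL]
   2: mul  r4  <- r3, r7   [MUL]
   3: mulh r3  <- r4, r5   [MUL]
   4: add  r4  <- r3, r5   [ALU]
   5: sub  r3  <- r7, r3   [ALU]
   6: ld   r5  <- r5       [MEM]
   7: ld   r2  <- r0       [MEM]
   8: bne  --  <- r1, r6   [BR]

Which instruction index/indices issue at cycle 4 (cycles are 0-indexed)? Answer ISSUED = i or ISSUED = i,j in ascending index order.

t=0 i0,i1:st+mul ; 2-wide
t=1 i2:mul ; no-port MUL/MUL
t=2 i3:mulh ; RAW r3
t=3 i4,i5:add+sub ; 2-wide
t=4 i6:ld ; no-port MEM/MEM
t=5 i7,i8:ld+bne ; 2-wide

ISSUED = 6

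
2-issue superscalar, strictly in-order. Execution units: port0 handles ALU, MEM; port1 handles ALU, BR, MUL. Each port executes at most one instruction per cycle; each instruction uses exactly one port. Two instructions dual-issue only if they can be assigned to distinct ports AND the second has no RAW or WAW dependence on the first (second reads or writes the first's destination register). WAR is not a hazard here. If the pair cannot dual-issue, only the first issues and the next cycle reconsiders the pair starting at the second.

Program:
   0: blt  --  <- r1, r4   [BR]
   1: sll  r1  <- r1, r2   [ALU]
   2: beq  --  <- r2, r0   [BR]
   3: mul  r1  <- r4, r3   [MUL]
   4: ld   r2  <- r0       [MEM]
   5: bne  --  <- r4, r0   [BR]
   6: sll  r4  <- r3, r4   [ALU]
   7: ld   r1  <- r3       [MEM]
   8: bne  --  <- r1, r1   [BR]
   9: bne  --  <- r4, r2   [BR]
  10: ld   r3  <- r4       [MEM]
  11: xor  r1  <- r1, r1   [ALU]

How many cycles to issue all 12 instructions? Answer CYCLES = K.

CYCLES = 8

t=0 i0/i1:blt.BR/sll.ALU ; 2-wide
t=1 i2:beq.BR ; no-port BR/MUL
t=2 i3/i4:mul.MUL/ld.MEM ; 2-wide
t=3 i5/i6:bne.BR/sll.ALU ; 2-wide
t=4 i7:ld.MEM ; RAW r1
t=5 i8:bne.BR ; no-port BR/BR
t=6 i9/i10:bne.BR/ld.MEM ; 2-wide
t=7 i11:xor.ALU ; tail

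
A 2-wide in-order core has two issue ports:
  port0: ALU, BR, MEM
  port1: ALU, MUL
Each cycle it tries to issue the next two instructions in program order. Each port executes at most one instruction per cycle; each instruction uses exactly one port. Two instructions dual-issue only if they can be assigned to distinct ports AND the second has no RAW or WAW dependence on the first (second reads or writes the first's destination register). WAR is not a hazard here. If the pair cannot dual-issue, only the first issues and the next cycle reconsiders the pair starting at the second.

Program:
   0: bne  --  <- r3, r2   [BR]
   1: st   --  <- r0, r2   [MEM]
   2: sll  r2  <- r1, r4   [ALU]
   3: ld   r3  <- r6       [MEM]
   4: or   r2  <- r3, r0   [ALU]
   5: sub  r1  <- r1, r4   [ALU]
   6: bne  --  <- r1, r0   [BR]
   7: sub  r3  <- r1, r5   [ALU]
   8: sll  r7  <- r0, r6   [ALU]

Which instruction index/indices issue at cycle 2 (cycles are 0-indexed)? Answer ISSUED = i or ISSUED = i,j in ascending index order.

ISSUED = 3

t=0 i0:bne ; no-port BR/MEM
t=1 i1,i2:st/sll ; 2-wide
t=2 i3:ld ; RAW r3
t=3 i4,i5:or/sub ; 2-wide
t=4 i6,i7:bne/sub ; 2-wide
t=5 i8:sll ; tail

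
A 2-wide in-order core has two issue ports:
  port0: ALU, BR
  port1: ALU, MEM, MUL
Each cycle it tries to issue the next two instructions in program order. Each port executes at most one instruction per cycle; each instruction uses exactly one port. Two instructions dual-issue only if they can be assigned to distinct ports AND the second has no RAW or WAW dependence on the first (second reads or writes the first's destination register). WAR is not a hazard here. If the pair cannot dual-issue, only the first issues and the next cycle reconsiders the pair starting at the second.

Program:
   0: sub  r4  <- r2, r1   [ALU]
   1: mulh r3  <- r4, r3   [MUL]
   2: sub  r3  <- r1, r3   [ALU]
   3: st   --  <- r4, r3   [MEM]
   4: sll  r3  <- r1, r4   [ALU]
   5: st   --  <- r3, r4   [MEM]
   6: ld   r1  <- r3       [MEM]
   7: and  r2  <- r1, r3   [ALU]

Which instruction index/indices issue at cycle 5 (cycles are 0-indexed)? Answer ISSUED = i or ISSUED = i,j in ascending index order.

ISSUED = 6

t=0 i0:sub.ALU ; RAW r4
t=1 i1:mulh.MUL ; RAW+WAW r3
t=2 i2:sub.ALU ; RAW r3
t=3 i3,i4:st.MEM;sll.ALU ; 2-wide
t=4 i5:st.MEM ; no-port MEM/MEM
t=5 i6:ld.MEM ; RAW r1
t=6 i7:and.ALU ; tail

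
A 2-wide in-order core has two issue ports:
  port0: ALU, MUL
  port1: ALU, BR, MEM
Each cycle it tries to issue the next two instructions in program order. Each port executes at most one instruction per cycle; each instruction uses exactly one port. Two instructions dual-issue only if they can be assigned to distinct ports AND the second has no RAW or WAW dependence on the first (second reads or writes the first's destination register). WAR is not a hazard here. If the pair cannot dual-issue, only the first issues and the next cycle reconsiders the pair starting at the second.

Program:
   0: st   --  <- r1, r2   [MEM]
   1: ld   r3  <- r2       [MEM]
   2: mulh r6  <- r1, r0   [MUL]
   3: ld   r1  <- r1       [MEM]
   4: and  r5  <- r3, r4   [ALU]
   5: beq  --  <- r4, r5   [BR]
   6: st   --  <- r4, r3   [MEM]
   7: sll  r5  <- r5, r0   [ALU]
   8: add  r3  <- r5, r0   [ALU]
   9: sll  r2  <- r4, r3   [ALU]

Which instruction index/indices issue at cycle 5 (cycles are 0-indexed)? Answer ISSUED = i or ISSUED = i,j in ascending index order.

[0] i0  st.MEM  -- no-port MEM/MEM
[1] i1/i2  ld.MEM/mulh.MUL  -- dual
[2] i3/i4  ld.MEM/and.ALU  -- dual
[3] i5  beq.BR  -- no-port BR/MEM
[4] i6/i7  st.MEM/sll.ALU  -- dual
[5] i8  add.ALU  -- RAW r3
[6] i9  sll.ALU  -- tail

ISSUED = 8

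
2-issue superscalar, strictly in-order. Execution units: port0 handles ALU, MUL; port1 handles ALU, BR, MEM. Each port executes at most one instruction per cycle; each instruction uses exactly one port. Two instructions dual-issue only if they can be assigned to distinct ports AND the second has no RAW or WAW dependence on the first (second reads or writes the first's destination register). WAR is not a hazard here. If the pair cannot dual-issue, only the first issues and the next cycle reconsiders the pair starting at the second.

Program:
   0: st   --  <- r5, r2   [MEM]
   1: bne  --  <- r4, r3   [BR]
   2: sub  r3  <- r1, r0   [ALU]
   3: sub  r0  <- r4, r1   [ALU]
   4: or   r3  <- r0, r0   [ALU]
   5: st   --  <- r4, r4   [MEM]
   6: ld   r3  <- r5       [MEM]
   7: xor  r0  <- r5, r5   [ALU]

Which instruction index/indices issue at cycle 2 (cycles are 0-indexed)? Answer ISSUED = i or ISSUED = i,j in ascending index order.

ISSUED = 3

c0: i0 st  no-port MEM/BR
c1: i1,i2 bne;sub  2-wide
c2: i3 sub  RAW r0
c3: i4,i5 or;st  2-wide
c4: i6,i7 ld;xor  2-wide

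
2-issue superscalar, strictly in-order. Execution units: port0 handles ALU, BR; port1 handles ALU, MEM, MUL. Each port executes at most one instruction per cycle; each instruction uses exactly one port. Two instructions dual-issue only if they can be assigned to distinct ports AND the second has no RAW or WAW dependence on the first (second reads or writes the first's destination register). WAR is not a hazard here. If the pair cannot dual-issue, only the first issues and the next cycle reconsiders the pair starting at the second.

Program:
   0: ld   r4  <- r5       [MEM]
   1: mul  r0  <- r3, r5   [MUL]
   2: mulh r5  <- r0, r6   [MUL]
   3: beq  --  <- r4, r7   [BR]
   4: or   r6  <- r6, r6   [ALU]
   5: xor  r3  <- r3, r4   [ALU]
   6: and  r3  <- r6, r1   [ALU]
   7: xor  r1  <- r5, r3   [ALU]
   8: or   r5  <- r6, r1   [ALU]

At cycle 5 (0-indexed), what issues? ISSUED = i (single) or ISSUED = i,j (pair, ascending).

ISSUED = 7

#0 head=0: ld.MEM i0 no-port MEM/MUL
#1 head=1: mul.MUL i1 no-port MUL/MUL
#2 head=2: mulh.MUL/beq.BR i2&i3 dual
#3 head=4: or.ALU/xor.ALU i4&i5 dual
#4 head=6: and.ALU i6 RAW r3
#5 head=7: xor.ALU i7 RAW r1
#6 head=8: or.ALU i8 tail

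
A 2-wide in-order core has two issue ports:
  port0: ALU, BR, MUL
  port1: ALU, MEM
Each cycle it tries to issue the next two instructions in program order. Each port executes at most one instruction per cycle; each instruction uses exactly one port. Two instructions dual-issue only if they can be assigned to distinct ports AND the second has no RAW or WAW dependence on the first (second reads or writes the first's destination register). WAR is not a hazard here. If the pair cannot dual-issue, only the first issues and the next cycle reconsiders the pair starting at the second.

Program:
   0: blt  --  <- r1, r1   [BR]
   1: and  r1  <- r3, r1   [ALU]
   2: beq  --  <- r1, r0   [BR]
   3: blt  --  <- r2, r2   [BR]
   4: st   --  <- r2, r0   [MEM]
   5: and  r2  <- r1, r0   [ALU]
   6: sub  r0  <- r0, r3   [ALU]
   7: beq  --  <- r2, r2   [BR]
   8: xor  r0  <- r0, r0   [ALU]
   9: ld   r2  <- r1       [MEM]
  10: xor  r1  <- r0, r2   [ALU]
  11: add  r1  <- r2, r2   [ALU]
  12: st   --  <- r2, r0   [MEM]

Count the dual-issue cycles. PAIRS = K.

0. blt;and @i0&i1  | 2-wide
1. beq @i2  | no-port BR/BR
2. blt;st @i3&i4  | 2-wide
3. and;sub @i5&i6  | 2-wide
4. beq;xor @i7&i8  | 2-wide
5. ld @i9  | RAW r2
6. xor @i10  | WAW r1
7. add;st @i11&i12  | 2-wide

PAIRS = 5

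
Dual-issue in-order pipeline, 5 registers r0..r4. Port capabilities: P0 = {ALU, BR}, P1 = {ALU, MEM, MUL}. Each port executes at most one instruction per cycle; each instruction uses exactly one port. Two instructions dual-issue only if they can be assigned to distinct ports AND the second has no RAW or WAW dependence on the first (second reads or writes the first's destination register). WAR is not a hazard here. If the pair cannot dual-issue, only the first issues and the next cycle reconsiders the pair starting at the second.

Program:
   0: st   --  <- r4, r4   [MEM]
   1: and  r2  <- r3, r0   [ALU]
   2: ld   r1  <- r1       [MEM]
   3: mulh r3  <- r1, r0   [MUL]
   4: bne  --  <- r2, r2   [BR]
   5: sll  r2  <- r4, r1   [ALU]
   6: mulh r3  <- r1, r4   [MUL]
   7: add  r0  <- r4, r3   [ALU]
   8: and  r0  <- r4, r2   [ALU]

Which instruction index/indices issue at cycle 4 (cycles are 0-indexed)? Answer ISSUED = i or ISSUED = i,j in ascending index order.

ISSUED = 7

  cy0 -> i0/i1 (st.MEM+and.ALU) pair
  cy1 -> i2 (ld.MEM) no-port MEM/MUL
  cy2 -> i3/i4 (mulh.MUL+bne.BR) pair
  cy3 -> i5/i6 (sll.ALU+mulh.MUL) pair
  cy4 -> i7 (add.ALU) WAW r0
  cy5 -> i8 (and.ALU) tail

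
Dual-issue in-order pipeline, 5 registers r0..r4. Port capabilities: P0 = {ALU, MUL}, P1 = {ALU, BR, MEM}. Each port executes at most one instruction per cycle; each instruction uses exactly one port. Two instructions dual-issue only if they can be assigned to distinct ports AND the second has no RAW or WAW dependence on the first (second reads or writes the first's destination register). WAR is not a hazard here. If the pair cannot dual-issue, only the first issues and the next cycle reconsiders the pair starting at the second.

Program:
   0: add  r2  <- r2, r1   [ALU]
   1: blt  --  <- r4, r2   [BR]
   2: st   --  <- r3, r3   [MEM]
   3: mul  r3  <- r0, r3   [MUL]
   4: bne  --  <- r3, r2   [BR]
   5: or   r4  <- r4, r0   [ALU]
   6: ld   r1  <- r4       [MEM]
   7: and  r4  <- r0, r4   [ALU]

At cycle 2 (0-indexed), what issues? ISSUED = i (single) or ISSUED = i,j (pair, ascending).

  cy0 -> i0 (add) RAW r2
  cy1 -> i1 (blt) no-port BR/MEM
  cy2 -> i2+i3 (st+mul) pair
  cy3 -> i4+i5 (bne+or) pair
  cy4 -> i6+i7 (ld+and) pair

ISSUED = 2,3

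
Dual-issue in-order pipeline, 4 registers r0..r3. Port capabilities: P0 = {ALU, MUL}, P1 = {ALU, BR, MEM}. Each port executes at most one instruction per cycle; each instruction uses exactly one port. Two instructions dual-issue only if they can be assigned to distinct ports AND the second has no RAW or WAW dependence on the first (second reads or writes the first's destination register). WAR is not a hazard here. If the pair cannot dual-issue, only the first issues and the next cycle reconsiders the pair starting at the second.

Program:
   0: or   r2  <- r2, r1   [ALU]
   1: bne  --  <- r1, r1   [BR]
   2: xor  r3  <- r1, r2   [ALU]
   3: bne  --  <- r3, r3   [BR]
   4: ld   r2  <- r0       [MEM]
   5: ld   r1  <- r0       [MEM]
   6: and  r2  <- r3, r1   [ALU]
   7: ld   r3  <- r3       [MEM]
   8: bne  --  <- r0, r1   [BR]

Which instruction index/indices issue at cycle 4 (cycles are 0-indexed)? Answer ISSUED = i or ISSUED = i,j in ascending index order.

c0: i0&i1 or bne  pair
c1: i2 xor  RAW r3
c2: i3 bne  no-port BR/MEM
c3: i4 ld  no-port MEM/MEM
c4: i5 ld  RAW r1
c5: i6&i7 and ld  pair
c6: i8 bne  tail

ISSUED = 5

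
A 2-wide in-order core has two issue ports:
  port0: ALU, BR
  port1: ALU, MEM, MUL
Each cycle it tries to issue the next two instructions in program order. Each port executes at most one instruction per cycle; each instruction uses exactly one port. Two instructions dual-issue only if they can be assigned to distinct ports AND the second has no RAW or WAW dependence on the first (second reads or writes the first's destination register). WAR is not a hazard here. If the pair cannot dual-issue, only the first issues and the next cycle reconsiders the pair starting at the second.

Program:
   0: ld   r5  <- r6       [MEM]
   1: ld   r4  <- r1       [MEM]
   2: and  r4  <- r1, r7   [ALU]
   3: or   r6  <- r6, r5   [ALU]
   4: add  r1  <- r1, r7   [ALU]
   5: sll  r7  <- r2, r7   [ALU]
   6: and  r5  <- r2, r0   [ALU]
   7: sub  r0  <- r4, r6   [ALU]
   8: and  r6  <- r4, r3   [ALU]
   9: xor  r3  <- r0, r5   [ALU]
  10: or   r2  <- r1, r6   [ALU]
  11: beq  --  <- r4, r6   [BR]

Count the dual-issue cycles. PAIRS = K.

PAIRS = 5

#0 head=0: ld i0 no-port MEM/MEM
#1 head=1: ld i1 WAW r4
#2 head=2: and or i2,i3 dual
#3 head=4: add sll i4,i5 dual
#4 head=6: and sub i6,i7 dual
#5 head=8: and xor i8,i9 dual
#6 head=10: or beq i10,i11 dual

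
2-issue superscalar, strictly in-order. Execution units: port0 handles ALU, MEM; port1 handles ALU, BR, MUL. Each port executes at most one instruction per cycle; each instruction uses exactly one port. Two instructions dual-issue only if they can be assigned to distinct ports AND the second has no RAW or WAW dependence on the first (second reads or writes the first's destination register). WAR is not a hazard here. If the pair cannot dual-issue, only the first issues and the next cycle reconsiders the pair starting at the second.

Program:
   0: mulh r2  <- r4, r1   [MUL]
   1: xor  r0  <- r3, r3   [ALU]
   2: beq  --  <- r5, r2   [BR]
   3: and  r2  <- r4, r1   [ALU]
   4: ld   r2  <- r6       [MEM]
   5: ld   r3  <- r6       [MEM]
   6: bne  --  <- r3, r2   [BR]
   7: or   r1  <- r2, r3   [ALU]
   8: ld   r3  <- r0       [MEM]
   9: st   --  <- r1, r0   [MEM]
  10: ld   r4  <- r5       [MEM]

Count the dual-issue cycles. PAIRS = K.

PAIRS = 3

  cy0 -> i0&i1 (mulh.MUL;xor.ALU) pair
  cy1 -> i2&i3 (beq.BR;and.ALU) pair
  cy2 -> i4 (ld.MEM) no-port MEM/MEM
  cy3 -> i5 (ld.MEM) RAW r3
  cy4 -> i6&i7 (bne.BR;or.ALU) pair
  cy5 -> i8 (ld.MEM) no-port MEM/MEM
  cy6 -> i9 (st.MEM) no-port MEM/MEM
  cy7 -> i10 (ld.MEM) tail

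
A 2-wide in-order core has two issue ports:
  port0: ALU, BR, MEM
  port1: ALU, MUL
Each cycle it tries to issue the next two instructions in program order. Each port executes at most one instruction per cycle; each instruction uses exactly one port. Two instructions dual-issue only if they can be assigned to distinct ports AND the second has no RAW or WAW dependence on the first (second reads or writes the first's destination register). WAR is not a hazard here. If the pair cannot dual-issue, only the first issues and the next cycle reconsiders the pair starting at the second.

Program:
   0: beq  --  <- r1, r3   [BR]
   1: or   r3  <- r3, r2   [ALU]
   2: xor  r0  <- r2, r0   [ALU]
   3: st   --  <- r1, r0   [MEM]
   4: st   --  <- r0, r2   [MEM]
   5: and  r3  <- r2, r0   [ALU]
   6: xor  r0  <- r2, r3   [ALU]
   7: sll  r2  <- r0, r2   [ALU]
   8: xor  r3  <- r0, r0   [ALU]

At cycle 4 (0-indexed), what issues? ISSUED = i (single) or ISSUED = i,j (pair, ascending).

ISSUED = 6

c0: i0&i1 beq.BR/or.ALU  2-wide
c1: i2 xor.ALU  RAW r0
c2: i3 st.MEM  no-port MEM/MEM
c3: i4&i5 st.MEM/and.ALU  2-wide
c4: i6 xor.ALU  RAW r0
c5: i7&i8 sll.ALU/xor.ALU  2-wide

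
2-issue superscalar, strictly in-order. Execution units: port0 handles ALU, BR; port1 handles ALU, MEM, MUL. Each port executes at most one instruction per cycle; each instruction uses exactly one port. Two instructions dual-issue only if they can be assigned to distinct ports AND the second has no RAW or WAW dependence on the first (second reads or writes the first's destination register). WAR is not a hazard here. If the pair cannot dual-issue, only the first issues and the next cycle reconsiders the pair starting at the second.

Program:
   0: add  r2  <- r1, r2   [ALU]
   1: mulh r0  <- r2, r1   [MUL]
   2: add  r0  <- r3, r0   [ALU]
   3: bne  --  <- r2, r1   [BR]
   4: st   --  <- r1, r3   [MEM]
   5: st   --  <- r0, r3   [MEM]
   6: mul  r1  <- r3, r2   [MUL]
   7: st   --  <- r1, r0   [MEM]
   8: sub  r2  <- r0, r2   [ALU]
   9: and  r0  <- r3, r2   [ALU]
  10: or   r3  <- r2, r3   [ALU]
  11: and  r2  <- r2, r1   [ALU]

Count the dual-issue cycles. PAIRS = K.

PAIRS = 3

t=0 i0:add.ALU ; RAW r2
t=1 i1:mulh.MUL ; RAW+WAW r0
t=2 i2+i3:add.ALU;bne.BR ; pair
t=3 i4:st.MEM ; no-port MEM/MEM
t=4 i5:st.MEM ; no-port MEM/MUL
t=5 i6:mul.MUL ; no-port MUL/MEM
t=6 i7+i8:st.MEM;sub.ALU ; pair
t=7 i9+i10:and.ALU;or.ALU ; pair
t=8 i11:and.ALU ; tail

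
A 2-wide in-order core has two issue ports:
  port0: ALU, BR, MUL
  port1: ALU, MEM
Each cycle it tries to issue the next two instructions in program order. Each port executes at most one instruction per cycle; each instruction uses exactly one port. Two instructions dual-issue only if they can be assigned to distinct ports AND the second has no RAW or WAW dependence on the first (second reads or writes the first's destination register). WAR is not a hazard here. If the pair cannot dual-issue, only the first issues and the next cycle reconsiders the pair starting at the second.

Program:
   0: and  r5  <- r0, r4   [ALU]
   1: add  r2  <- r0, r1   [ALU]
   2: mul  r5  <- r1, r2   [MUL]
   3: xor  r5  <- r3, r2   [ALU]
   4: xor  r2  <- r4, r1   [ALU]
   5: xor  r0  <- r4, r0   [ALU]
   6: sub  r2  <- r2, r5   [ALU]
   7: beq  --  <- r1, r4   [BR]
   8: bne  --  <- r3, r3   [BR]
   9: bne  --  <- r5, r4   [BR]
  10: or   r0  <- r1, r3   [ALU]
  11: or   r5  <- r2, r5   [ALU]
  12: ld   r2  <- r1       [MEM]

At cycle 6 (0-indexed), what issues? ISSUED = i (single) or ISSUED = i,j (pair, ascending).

ISSUED = 9,10

#0 head=0: and/add i0+i1 dual
#1 head=2: mul i2 WAW r5
#2 head=3: xor/xor i3+i4 dual
#3 head=5: xor/sub i5+i6 dual
#4 head=7: beq i7 no-port BR/BR
#5 head=8: bne i8 no-port BR/BR
#6 head=9: bne/or i9+i10 dual
#7 head=11: or/ld i11+i12 dual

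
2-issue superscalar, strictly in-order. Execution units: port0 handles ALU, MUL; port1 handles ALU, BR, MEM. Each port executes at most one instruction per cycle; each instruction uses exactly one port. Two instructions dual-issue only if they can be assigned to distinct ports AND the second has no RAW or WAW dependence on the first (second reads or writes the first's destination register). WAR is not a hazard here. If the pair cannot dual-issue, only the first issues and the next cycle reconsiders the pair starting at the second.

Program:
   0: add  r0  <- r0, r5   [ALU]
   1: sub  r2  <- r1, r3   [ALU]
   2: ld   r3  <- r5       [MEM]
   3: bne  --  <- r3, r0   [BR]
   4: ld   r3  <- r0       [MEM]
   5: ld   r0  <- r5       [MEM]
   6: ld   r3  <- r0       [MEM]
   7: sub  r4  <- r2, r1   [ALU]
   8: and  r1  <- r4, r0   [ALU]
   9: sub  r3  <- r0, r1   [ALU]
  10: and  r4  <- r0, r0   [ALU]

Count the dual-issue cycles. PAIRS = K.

t=0 i0,i1:add.ALU/sub.ALU ; 2-wide
t=1 i2:ld.MEM ; no-port MEM/BR
t=2 i3:bne.BR ; no-port BR/MEM
t=3 i4:ld.MEM ; no-port MEM/MEM
t=4 i5:ld.MEM ; no-port MEM/MEM
t=5 i6,i7:ld.MEM/sub.ALU ; 2-wide
t=6 i8:and.ALU ; RAW r1
t=7 i9,i10:sub.ALU/and.ALU ; 2-wide

PAIRS = 3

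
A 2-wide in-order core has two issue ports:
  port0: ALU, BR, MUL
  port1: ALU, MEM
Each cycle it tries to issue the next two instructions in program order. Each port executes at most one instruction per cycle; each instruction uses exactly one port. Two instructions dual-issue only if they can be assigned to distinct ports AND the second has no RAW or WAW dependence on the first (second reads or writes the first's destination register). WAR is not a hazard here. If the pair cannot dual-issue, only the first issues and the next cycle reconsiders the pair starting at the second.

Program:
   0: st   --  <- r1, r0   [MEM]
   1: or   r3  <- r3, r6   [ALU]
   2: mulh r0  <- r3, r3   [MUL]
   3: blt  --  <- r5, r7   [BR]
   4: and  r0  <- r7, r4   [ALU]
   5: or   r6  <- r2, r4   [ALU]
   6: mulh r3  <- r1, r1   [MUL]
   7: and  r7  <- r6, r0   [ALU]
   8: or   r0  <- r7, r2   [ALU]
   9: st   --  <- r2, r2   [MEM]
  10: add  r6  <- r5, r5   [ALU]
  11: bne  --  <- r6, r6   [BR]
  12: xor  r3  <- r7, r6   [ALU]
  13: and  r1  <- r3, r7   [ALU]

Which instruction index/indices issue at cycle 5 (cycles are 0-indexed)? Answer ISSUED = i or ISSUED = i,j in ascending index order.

ISSUED = 8,9

c0: i0,i1 st.MEM/or.ALU  2-wide
c1: i2 mulh.MUL  no-port MUL/BR
c2: i3,i4 blt.BR/and.ALU  2-wide
c3: i5,i6 or.ALU/mulh.MUL  2-wide
c4: i7 and.ALU  RAW r7
c5: i8,i9 or.ALU/st.MEM  2-wide
c6: i10 add.ALU  RAW r6
c7: i11,i12 bne.BR/xor.ALU  2-wide
c8: i13 and.ALU  tail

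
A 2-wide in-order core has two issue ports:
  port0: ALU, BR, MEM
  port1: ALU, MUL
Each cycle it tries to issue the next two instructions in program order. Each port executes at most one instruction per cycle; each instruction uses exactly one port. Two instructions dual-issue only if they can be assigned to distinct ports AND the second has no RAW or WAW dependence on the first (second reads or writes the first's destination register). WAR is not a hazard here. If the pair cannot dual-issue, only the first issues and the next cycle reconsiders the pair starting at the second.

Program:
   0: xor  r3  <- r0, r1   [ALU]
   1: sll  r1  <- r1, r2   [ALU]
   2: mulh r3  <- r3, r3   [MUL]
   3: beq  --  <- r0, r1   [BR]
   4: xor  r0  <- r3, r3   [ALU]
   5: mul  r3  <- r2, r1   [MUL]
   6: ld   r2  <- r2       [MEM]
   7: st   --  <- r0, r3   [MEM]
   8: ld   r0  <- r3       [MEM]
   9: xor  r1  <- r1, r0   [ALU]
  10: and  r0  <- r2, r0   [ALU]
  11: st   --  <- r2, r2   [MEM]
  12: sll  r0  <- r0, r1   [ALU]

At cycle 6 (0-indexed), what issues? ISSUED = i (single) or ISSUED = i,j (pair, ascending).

ISSUED = 9,10

[0] i0&i1  xor.ALU/sll.ALU  -- dual
[1] i2&i3  mulh.MUL/beq.BR  -- dual
[2] i4&i5  xor.ALU/mul.MUL  -- dual
[3] i6  ld.MEM  -- no-port MEM/MEM
[4] i7  st.MEM  -- no-port MEM/MEM
[5] i8  ld.MEM  -- RAW r0
[6] i9&i10  xor.ALU/and.ALU  -- dual
[7] i11&i12  st.MEM/sll.ALU  -- dual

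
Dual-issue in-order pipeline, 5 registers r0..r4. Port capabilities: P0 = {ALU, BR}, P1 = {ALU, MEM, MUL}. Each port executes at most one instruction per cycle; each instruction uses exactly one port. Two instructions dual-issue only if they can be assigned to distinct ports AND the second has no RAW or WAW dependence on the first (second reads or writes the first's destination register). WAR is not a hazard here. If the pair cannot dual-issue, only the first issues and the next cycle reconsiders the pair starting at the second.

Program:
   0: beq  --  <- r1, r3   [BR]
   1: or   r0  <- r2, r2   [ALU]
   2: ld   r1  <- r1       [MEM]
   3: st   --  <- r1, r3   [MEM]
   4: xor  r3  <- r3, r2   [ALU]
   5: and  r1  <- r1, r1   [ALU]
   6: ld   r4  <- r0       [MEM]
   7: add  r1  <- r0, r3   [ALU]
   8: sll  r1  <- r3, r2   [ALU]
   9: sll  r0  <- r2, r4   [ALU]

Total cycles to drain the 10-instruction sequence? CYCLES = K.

0. beq/or @i0+i1  | pair
1. ld @i2  | no-port MEM/MEM
2. st/xor @i3+i4  | pair
3. and/ld @i5+i6  | pair
4. add @i7  | WAW r1
5. sll/sll @i8+i9  | pair

CYCLES = 6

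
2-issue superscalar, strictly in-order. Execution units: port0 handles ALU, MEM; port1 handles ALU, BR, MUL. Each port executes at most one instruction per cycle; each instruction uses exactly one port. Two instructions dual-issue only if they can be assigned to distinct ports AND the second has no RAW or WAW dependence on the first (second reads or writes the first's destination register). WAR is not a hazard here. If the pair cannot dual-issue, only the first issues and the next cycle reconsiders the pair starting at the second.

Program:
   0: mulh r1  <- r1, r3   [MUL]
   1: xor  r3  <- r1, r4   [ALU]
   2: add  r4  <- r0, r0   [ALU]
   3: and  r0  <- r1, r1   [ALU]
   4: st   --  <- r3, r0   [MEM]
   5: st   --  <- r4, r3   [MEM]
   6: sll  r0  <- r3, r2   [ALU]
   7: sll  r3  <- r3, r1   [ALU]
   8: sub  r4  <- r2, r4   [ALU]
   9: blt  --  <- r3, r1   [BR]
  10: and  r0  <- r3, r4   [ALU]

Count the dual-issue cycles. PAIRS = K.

PAIRS = 4

t=0 i0:mulh.MUL ; RAW r1
t=1 i1,i2:xor.ALU add.ALU ; 2-wide
t=2 i3:and.ALU ; RAW r0
t=3 i4:st.MEM ; no-port MEM/MEM
t=4 i5,i6:st.MEM sll.ALU ; 2-wide
t=5 i7,i8:sll.ALU sub.ALU ; 2-wide
t=6 i9,i10:blt.BR and.ALU ; 2-wide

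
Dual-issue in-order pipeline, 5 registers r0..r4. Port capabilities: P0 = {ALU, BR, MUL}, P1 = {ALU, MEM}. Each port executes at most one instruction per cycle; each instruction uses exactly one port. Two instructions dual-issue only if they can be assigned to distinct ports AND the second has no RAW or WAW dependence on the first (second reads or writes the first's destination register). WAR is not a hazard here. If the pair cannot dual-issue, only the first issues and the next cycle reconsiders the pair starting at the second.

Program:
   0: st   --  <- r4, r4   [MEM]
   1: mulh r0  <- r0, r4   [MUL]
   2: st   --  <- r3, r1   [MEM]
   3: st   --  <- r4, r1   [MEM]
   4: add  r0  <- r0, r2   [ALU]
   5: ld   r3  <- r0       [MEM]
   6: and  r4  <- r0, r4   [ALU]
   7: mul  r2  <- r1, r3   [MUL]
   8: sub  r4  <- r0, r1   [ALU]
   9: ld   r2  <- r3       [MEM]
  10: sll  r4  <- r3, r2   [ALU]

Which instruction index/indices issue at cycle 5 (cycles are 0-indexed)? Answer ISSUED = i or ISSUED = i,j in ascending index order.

ISSUED = 9

#0 head=0: st+mulh i0+i1 2-wide
#1 head=2: st i2 no-port MEM/MEM
#2 head=3: st+add i3+i4 2-wide
#3 head=5: ld+and i5+i6 2-wide
#4 head=7: mul+sub i7+i8 2-wide
#5 head=9: ld i9 RAW r2
#6 head=10: sll i10 tail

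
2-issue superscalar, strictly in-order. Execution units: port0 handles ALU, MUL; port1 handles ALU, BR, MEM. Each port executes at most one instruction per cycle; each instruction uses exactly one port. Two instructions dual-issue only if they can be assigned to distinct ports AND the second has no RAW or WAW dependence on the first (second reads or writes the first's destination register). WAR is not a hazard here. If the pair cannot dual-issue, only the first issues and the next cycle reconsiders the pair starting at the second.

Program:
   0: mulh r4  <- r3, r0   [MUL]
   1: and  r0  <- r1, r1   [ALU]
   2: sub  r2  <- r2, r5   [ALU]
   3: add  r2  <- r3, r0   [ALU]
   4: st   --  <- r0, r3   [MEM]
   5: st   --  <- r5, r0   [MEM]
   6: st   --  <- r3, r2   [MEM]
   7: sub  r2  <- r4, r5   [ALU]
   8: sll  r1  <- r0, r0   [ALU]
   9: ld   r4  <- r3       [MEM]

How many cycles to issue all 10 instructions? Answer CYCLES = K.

CYCLES = 6

  cy0 -> i0&i1 (mulh/and) pair
  cy1 -> i2 (sub) WAW r2
  cy2 -> i3&i4 (add/st) pair
  cy3 -> i5 (st) no-port MEM/MEM
  cy4 -> i6&i7 (st/sub) pair
  cy5 -> i8&i9 (sll/ld) pair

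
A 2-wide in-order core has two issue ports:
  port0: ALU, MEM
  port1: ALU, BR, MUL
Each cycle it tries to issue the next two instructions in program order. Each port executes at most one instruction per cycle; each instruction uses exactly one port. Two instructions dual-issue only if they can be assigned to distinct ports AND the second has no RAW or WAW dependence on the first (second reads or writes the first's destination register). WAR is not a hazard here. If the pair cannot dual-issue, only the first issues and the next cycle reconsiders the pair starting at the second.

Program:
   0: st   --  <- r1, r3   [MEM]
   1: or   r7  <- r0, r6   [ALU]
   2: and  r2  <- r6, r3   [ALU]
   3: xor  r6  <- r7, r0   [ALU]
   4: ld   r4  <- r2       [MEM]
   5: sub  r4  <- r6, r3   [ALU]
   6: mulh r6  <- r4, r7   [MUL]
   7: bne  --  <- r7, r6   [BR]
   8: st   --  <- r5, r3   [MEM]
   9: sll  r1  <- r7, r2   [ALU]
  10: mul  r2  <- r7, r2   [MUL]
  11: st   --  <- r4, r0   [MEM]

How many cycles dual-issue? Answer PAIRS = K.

PAIRS = 4

0. st/or @i0/i1  | pair
1. and/xor @i2/i3  | pair
2. ld @i4  | WAW r4
3. sub @i5  | RAW r4
4. mulh @i6  | no-port MUL/BR
5. bne/st @i7/i8  | pair
6. sll/mul @i9/i10  | pair
7. st @i11  | tail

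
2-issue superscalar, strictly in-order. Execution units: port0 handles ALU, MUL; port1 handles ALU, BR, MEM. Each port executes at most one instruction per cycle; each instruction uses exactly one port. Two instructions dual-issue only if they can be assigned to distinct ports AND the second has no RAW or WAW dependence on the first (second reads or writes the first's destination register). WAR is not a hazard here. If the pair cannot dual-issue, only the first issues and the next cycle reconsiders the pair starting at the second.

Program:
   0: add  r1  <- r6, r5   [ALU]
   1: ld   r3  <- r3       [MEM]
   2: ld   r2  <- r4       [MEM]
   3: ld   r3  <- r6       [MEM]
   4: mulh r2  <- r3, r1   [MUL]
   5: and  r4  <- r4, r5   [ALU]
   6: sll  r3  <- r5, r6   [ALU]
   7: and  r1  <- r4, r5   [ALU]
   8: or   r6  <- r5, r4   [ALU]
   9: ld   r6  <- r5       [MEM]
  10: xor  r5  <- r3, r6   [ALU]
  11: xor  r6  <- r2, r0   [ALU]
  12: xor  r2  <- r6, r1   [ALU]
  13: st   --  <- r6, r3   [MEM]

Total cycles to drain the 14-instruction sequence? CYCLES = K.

CYCLES = 9

t=0 i0/i1:add/ld ; 2-wide
t=1 i2:ld ; no-port MEM/MEM
t=2 i3:ld ; RAW r3
t=3 i4/i5:mulh/and ; 2-wide
t=4 i6/i7:sll/and ; 2-wide
t=5 i8:or ; WAW r6
t=6 i9:ld ; RAW r6
t=7 i10/i11:xor/xor ; 2-wide
t=8 i12/i13:xor/st ; 2-wide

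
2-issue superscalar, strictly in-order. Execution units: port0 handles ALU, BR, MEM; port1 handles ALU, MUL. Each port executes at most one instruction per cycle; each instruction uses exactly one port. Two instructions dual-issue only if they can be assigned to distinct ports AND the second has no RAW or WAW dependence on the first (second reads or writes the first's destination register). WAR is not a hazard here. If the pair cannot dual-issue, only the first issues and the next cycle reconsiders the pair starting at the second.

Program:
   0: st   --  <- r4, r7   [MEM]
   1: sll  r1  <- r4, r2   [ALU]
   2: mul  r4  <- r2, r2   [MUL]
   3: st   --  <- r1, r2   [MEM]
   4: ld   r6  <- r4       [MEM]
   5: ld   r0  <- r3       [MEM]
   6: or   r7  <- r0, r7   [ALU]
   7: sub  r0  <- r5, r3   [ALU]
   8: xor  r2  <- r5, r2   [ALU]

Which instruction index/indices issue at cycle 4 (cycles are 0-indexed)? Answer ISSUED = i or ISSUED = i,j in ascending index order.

t=0 i0+i1:st.MEM/sll.ALU ; 2-wide
t=1 i2+i3:mul.MUL/st.MEM ; 2-wide
t=2 i4:ld.MEM ; no-port MEM/MEM
t=3 i5:ld.MEM ; RAW r0
t=4 i6+i7:or.ALU/sub.ALU ; 2-wide
t=5 i8:xor.ALU ; tail

ISSUED = 6,7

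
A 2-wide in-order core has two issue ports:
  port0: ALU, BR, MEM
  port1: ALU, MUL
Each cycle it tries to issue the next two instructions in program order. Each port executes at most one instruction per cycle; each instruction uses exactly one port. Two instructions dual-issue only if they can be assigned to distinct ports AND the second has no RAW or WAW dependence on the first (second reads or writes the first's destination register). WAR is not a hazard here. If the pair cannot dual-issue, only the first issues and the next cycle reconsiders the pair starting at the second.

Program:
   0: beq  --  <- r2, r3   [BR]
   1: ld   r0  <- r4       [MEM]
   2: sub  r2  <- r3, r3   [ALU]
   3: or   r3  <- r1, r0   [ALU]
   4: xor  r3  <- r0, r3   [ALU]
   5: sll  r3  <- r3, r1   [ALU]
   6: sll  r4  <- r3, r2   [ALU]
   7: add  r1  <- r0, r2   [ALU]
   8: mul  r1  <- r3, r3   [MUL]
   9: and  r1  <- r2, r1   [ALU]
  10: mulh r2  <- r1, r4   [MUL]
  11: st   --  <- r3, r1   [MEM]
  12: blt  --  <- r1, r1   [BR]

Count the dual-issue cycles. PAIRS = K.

PAIRS = 3

  cy0 -> i0 (beq.BR) no-port BR/MEM
  cy1 -> i1&i2 (ld.MEM sub.ALU) 2-wide
  cy2 -> i3 (or.ALU) RAW+WAW r3
  cy3 -> i4 (xor.ALU) RAW+WAW r3
  cy4 -> i5 (sll.ALU) RAW r3
  cy5 -> i6&i7 (sll.ALU add.ALU) 2-wide
  cy6 -> i8 (mul.MUL) RAW+WAW r1
  cy7 -> i9 (and.ALU) RAW r1
  cy8 -> i10&i11 (mulh.MUL st.MEM) 2-wide
  cy9 -> i12 (blt.BR) tail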